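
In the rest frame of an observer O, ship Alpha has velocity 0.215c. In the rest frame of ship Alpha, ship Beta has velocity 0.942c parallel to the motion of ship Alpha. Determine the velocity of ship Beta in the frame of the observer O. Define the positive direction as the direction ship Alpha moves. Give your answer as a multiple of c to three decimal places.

0.962c

With v = 0.215 and u' = 0.942 (in units of c),
u = (u' + v)/(1 + u'v/c²):
u = (0.942 + 0.215) / (1 + 0.942·0.215) = 1.1570/1.2025 = 0.9621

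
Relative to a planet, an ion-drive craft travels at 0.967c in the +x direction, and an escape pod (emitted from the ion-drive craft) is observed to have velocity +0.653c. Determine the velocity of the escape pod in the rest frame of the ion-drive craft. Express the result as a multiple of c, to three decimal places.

Invert the composition law: u' = (u − v)/(1 − uv/c²).
u' = (0.653 − 0.967) / (1 − (0.653)(0.967)) = -0.3140/0.3685 = -0.8520.

-0.852c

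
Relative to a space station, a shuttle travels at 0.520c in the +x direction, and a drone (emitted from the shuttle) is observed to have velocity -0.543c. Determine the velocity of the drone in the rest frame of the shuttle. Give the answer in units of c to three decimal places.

-0.829c

Invert the composition law: u' = (u − v)/(1 − uv/c²).
u' = (-0.543 − 0.520) / (1 − (-0.543)(0.520)) = -1.0630/1.2824 = -0.8289.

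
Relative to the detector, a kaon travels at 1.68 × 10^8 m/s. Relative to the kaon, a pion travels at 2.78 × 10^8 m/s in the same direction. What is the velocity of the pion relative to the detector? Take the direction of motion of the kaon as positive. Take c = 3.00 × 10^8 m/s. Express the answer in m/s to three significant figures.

2.94 × 10^8 m/s

In units of c (dividing by 3.00 × 10^8 m/s): v = 0.560, u' = 0.927.
u = (u' + v)/(1 + u'v/c²):
u = (0.927 + 0.560) / (1 + 0.927·0.560) = 1.4867/1.5189 = 0.9788
(Galilean addition would give +1.487c, exceeding c.)
Converting back: u = 0.9788 × 3.00 × 10^8 m/s.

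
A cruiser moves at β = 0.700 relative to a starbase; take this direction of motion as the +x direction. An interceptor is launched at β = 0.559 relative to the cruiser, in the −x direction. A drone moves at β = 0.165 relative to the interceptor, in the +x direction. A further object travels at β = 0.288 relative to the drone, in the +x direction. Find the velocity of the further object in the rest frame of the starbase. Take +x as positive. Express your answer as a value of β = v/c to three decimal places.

Apply u = (u' + v)/(1 + u'v/c²) successively, working outward toward the starbase.
Start: velocity of the cruiser relative to the starbase = 0.7000c.
Compose with the interceptor (u' = -0.559 in the cruiser frame): u_1 = (-0.559 + 0.700) / (1 + (-0.559)·0.700) = 0.1410/0.6087 = 0.2316.
Compose with the drone (u' = 0.165 in the interceptor frame): u_2 = (0.165 + 0.232) / (1 + 0.165·0.232) = 0.3966/1.0382 = 0.3820.
Compose with the further object (u' = 0.288 in the drone frame): u_3 = (0.288 + 0.382) / (1 + 0.288·0.382) = 0.6700/1.1100 = 0.6036.

β = +0.604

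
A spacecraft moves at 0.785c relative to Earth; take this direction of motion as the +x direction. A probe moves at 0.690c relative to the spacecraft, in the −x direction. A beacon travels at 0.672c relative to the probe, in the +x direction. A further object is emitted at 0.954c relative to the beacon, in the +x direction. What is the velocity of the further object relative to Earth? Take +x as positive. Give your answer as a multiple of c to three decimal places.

+0.994c

Apply u = (u' + v)/(1 + u'v/c²) successively, working outward toward Earth.
Start: velocity of the spacecraft relative to Earth = 0.7850c.
Compose with the probe (u' = -0.690 in the spacecraft frame): u_1 = (-0.690 + 0.785) / (1 + (-0.690)·0.785) = 0.0950/0.4583 = 0.2073.
Compose with the beacon (u' = 0.672 in the probe frame): u_2 = (0.672 + 0.207) / (1 + 0.672·0.207) = 0.8793/1.1393 = 0.7718.
Compose with the further object (u' = 0.954 in the beacon frame): u_3 = (0.954 + 0.772) / (1 + 0.954·0.772) = 1.7258/1.7363 = 0.9940.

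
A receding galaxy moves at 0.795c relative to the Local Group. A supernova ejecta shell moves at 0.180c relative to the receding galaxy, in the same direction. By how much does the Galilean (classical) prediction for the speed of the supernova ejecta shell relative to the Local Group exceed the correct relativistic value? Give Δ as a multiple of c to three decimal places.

Galilean: u_cl = 0.180 + 0.795 = 0.9750.
Relativistic: u_rel = (0.180 + 0.795) / (1 + 0.180·0.795) = 0.9750/1.1431 = 0.8529.
Δ = 0.9750 − 0.8529 = 0.1221.

Δ = 0.122c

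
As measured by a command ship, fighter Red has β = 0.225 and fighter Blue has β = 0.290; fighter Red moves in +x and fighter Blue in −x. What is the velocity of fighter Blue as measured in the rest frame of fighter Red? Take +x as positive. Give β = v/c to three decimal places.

β_A = 0.225, β_B = -0.290.
Transform to A's frame with the inverse velocity-addition law: u' = (u − v)/(1 − uv/c²), taking u = β_B and v = β_A.
u' = (-0.290 − 0.225) / (1 − (0.225)(-0.290)) = -0.5150/1.0653 = -0.4835.

β = -0.483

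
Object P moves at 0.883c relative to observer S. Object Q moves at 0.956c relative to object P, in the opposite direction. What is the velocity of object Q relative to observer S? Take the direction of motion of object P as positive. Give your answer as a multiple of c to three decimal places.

With v = 0.883 and u' = -0.956 (in units of c),
u = (u' + v)/(1 + u'v/c²):
u = (-0.956 + 0.883) / (1 + (-0.956)·0.883) = -0.0730/0.1559 = -0.4684
(Galilean addition would give -0.073c.)

-0.468c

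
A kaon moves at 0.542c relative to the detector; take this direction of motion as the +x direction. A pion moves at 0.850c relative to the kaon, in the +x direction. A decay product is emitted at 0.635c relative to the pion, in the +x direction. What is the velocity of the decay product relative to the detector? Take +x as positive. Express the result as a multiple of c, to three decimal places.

Apply u = (u' + v)/(1 + u'v/c²) successively, working outward toward the detector.
Start: velocity of the kaon relative to the detector = 0.5420c.
Compose with the pion (u' = 0.850 in the kaon frame): u_1 = (0.850 + 0.542) / (1 + 0.850·0.542) = 1.3920/1.4607 = 0.9530.
Compose with the decay product (u' = 0.635 in the pion frame): u_2 = (0.635 + 0.953) / (1 + 0.635·0.953) = 1.5880/1.6051 = 0.9893.

0.989c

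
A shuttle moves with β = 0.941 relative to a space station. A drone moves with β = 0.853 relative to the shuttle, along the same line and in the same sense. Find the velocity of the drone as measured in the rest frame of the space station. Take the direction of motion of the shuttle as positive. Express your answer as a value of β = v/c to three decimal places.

β = 0.995

With v = 0.941 and u' = 0.853 (in units of c),
u = (u' + v)/(1 + u'v/c²):
u = (0.853 + 0.941) / (1 + 0.853·0.941) = 1.7940/1.8027 = 0.9952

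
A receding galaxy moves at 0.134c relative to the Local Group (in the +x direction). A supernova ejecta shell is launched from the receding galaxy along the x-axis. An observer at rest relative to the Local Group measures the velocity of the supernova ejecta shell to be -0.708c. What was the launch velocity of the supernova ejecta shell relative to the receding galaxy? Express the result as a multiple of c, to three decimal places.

Invert the composition law: u' = (u − v)/(1 − uv/c²).
u' = (-0.708 − 0.134) / (1 − (-0.708)(0.134)) = -0.8420/1.0949 = -0.7690.

-0.769c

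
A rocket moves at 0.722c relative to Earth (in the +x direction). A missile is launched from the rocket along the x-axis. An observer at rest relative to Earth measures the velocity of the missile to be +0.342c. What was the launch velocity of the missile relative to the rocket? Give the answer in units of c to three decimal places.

Invert the composition law: u' = (u − v)/(1 − uv/c²).
u' = (0.342 − 0.722) / (1 − (0.342)(0.722)) = -0.3800/0.7531 = -0.5046.

-0.505c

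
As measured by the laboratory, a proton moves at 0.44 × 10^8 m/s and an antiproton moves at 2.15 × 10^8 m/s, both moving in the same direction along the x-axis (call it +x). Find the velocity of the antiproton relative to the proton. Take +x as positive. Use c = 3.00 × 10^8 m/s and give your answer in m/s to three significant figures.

β_A = 0.147, β_B = 0.717 (dividing each by c = 3.00 × 10^8 m/s).
Transform to A's frame with the inverse velocity-addition law: u' = (u − v)/(1 − uv/c²), taking u = β_B and v = β_A.
u' = (0.717 − 0.147) / (1 − (0.147)(0.717)) = 0.5700/0.8949 = 0.6370.
u' = 0.6370 × 3.00 × 10^8 m/s.

+1.91 × 10^8 m/s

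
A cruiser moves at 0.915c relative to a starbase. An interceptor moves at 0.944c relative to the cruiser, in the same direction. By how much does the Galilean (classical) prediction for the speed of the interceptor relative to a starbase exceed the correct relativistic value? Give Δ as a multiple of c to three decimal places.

Δ = 0.862c

Galilean: u_cl = 0.944 + 0.915 = 1.8590.
Relativistic: u_rel = (0.944 + 0.915) / (1 + 0.944·0.915) = 1.8590/1.8638 = 0.9974.
Δ = 1.8590 − 0.9974 = 0.8616.
(The classical prediction exceeds c; the relativistic result does not.)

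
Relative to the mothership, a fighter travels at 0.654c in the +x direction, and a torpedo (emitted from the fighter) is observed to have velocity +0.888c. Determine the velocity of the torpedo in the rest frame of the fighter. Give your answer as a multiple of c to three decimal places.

Invert the composition law: u' = (u − v)/(1 − uv/c²).
u' = (0.888 − 0.654) / (1 − (0.888)(0.654)) = 0.2340/0.4192 = 0.5581.

+0.558c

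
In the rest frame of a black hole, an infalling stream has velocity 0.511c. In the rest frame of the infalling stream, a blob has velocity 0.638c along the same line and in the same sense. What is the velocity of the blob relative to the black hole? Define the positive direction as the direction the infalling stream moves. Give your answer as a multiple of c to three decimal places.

0.867c

With v = 0.511 and u' = 0.638 (in units of c),
u = (u' + v)/(1 + u'v/c²):
u = (0.638 + 0.511) / (1 + 0.638·0.511) = 1.1490/1.3260 = 0.8665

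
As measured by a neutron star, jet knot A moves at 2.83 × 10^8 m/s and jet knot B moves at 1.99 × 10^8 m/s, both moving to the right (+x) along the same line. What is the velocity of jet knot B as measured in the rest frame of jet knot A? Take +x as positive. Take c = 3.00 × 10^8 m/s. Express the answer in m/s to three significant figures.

β_A = 0.943, β_B = 0.663 (dividing each by c = 3.00 × 10^8 m/s).
Transform to A's frame with the inverse velocity-addition law: u' = (u − v)/(1 − uv/c²), taking u = β_B and v = β_A.
u' = (0.663 − 0.943) / (1 − (0.943)(0.663)) = -0.2800/0.3743 = -0.7482.
u' = -0.7482 × 3.00 × 10^8 m/s.

-2.24 × 10^8 m/s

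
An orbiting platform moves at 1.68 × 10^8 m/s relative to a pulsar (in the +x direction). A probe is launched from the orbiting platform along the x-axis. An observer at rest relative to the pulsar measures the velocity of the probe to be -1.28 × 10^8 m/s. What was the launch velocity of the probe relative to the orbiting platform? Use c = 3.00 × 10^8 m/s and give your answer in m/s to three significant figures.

-2.39 × 10^8 m/s

v = 0.560c, u = -0.427c.
Invert the composition law: u' = (u − v)/(1 − uv/c²).
u' = (-0.427 − 0.560) / (1 − (-0.427)(0.560)) = -0.9867/1.2389 = -0.7964.
u' = -0.7964 × 3.00 × 10^8 m/s.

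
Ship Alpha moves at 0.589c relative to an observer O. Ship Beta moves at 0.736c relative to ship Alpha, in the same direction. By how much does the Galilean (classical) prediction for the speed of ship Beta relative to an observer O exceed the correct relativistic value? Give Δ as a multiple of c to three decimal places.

Δ = 0.401c

Galilean: u_cl = 0.736 + 0.589 = 1.3250.
Relativistic: u_rel = (0.736 + 0.589) / (1 + 0.736·0.589) = 1.3250/1.4335 = 0.9243.
Δ = 1.3250 − 0.9243 = 0.4007.
(The classical prediction exceeds c; the relativistic result does not.)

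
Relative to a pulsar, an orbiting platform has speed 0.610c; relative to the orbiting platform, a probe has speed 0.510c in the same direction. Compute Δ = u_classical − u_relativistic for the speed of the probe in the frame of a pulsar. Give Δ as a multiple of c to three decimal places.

Galilean: u_cl = 0.510 + 0.610 = 1.1200.
Relativistic: u_rel = (0.510 + 0.610) / (1 + 0.510·0.610) = 1.1200/1.3111 = 0.8542.
Δ = 1.1200 − 0.8542 = 0.2658.
(The classical prediction exceeds c; the relativistic result does not.)

Δ = 0.266c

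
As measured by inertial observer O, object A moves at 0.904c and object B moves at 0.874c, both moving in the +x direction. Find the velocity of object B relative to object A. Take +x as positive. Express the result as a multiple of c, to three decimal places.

-0.143c

β_A = 0.904, β_B = 0.874.
Transform to A's frame with the inverse velocity-addition law: u' = (u − v)/(1 − uv/c²), taking u = β_B and v = β_A.
u' = (0.874 − 0.904) / (1 − (0.904)(0.874)) = -0.0300/0.2099 = -0.1429.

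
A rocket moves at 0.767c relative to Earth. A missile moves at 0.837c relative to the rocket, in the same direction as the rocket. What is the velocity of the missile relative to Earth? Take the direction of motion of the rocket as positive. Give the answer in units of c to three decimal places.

With v = 0.767 and u' = 0.837 (in units of c),
u = (u' + v)/(1 + u'v/c²):
u = (0.837 + 0.767) / (1 + 0.837·0.767) = 1.6040/1.6420 = 0.9769

0.977c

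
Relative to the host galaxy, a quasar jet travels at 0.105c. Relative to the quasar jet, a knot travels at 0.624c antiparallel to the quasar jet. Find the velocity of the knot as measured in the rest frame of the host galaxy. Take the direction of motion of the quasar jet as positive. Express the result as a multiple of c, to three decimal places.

With v = 0.105 and u' = -0.624 (in units of c),
u = (u' + v)/(1 + u'v/c²):
u = (-0.624 + 0.105) / (1 + (-0.624)·0.105) = -0.5190/0.9345 = -0.5554
(Galilean addition would give -0.519c.)

-0.555c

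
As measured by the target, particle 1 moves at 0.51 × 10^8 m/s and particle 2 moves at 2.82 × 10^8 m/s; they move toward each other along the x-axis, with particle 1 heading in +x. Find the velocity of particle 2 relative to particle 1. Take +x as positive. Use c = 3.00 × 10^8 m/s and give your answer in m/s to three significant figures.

-2.87 × 10^8 m/s

β_A = 0.170, β_B = -0.940 (dividing each by c = 3.00 × 10^8 m/s).
Transform to A's frame with the inverse velocity-addition law: u' = (u − v)/(1 − uv/c²), taking u = β_B and v = β_A.
u' = (-0.940 − 0.170) / (1 − (0.170)(-0.940)) = -1.1100/1.1598 = -0.9571.
u' = -0.9571 × 3.00 × 10^8 m/s.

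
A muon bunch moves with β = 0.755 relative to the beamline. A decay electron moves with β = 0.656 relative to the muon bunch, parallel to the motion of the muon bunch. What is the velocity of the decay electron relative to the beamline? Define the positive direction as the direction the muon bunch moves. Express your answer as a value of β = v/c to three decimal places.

β = 0.944

With v = 0.755 and u' = 0.656 (in units of c),
u = (u' + v)/(1 + u'v/c²):
u = (0.656 + 0.755) / (1 + 0.656·0.755) = 1.4110/1.4953 = 0.9436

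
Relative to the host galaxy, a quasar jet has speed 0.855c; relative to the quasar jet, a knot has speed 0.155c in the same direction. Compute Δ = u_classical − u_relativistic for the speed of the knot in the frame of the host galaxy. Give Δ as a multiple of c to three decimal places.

Galilean: u_cl = 0.155 + 0.855 = 1.0100.
Relativistic: u_rel = (0.155 + 0.855) / (1 + 0.155·0.855) = 1.0100/1.1325 = 0.8918.
Δ = 1.0100 − 0.8918 = 0.1182.
(The classical prediction exceeds c; the relativistic result does not.)

Δ = 0.118c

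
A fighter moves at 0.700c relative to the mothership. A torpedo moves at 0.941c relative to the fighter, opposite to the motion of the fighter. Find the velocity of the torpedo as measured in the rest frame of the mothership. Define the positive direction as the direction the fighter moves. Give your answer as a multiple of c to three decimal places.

-0.706c

With v = 0.700 and u' = -0.941 (in units of c),
u = (u' + v)/(1 + u'v/c²):
u = (-0.941 + 0.700) / (1 + (-0.941)·0.700) = -0.2410/0.3413 = -0.7061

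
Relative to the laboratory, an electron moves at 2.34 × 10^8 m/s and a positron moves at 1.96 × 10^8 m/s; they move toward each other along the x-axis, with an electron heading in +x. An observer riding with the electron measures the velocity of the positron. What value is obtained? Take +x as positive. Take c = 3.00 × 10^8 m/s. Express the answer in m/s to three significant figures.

-2.85 × 10^8 m/s

β_A = 0.780, β_B = -0.653 (dividing each by c = 3.00 × 10^8 m/s).
Transform to A's frame with the inverse velocity-addition law: u' = (u − v)/(1 − uv/c²), taking u = β_B and v = β_A.
u' = (-0.653 − 0.780) / (1 − (0.780)(-0.653)) = -1.4333/1.5096 = -0.9495.
u' = -0.9495 × 3.00 × 10^8 m/s.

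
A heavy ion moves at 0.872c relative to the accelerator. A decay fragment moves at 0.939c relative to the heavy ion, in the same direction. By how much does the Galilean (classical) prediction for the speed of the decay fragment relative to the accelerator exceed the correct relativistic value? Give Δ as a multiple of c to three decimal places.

Galilean: u_cl = 0.939 + 0.872 = 1.8110.
Relativistic: u_rel = (0.939 + 0.872) / (1 + 0.939·0.872) = 1.8110/1.8188 = 0.9957.
Δ = 1.8110 − 0.9957 = 0.8153.
(The classical prediction exceeds c; the relativistic result does not.)

Δ = 0.815c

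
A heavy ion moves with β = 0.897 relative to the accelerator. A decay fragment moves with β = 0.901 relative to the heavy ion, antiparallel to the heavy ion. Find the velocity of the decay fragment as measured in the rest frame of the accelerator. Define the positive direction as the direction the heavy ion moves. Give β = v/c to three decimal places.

With v = 0.897 and u' = -0.901 (in units of c),
u = (u' + v)/(1 + u'v/c²):
u = (-0.901 + 0.897) / (1 + (-0.901)·0.897) = -0.0040/0.1918 = -0.0209

β = -0.021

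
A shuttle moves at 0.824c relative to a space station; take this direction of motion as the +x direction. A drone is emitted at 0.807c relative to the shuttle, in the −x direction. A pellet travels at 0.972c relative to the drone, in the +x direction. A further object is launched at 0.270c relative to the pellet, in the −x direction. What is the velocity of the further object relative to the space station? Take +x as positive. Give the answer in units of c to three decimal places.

+0.956c

Apply u = (u' + v)/(1 + u'v/c²) successively, working outward toward the space station.
Start: velocity of the shuttle relative to the space station = 0.8240c.
Compose with the drone (u' = -0.807 in the shuttle frame): u_1 = (-0.807 + 0.824) / (1 + (-0.807)·0.824) = 0.0170/0.3350 = 0.0507.
Compose with the pellet (u' = 0.972 in the drone frame): u_2 = (0.972 + 0.051) / (1 + 0.972·0.051) = 1.0227/1.0493 = 0.9747.
Compose with the further object (u' = -0.270 in the pellet frame): u_3 = (-0.270 + 0.975) / (1 + (-0.270)·0.975) = 0.7047/0.7368 = 0.9563.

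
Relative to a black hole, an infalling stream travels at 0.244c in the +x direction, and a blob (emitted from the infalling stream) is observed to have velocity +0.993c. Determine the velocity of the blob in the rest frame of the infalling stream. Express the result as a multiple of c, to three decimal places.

+0.989c

Invert the composition law: u' = (u − v)/(1 − uv/c²).
u' = (0.993 − 0.244) / (1 − (0.993)(0.244)) = 0.7490/0.7577 = 0.9885.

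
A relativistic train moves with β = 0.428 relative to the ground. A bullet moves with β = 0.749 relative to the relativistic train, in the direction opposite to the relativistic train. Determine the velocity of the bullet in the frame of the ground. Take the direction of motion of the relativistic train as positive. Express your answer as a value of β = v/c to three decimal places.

β = -0.472

With v = 0.428 and u' = -0.749 (in units of c),
u = (u' + v)/(1 + u'v/c²):
u = (-0.749 + 0.428) / (1 + (-0.749)·0.428) = -0.3210/0.6794 = -0.4725
(Galilean addition would give -0.321c.)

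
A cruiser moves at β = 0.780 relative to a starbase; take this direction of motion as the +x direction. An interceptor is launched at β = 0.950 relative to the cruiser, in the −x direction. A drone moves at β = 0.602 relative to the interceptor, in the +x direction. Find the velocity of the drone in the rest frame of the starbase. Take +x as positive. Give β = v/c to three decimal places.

Apply u = (u' + v)/(1 + u'v/c²) successively, working outward toward the starbase.
Start: velocity of the cruiser relative to the starbase = 0.7800c.
Compose with the interceptor (u' = -0.950 in the cruiser frame): u_1 = (-0.950 + 0.780) / (1 + (-0.950)·0.780) = -0.1700/0.2590 = -0.6564.
Compose with the drone (u' = 0.602 in the interceptor frame): u_2 = (0.602 + (-0.656)) / (1 + 0.602·(-0.656)) = -0.0544/0.6049 = -0.0899.

β = -0.090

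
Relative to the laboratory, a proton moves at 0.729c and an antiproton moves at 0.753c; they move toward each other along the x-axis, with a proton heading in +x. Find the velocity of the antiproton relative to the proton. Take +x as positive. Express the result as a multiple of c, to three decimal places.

-0.957c

β_A = 0.729, β_B = -0.753.
Transform to A's frame with the inverse velocity-addition law: u' = (u − v)/(1 − uv/c²), taking u = β_B and v = β_A.
u' = (-0.753 − 0.729) / (1 − (0.729)(-0.753)) = -1.4820/1.5489 = -0.9568.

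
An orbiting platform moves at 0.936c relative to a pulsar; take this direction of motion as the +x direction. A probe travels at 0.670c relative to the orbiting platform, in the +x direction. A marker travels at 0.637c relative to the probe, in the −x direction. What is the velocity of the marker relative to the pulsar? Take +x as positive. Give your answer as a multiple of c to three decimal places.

Apply u = (u' + v)/(1 + u'v/c²) successively, working outward toward the pulsar.
Start: velocity of the orbiting platform relative to the pulsar = 0.9360c.
Compose with the probe (u' = 0.670 in the orbiting platform frame): u_1 = (0.670 + 0.936) / (1 + 0.670·0.936) = 1.6060/1.6271 = 0.9870.
Compose with the marker (u' = -0.637 in the probe frame): u_2 = (-0.637 + 0.987) / (1 + (-0.637)·0.987) = 0.3500/0.3713 = 0.9428.

+0.943c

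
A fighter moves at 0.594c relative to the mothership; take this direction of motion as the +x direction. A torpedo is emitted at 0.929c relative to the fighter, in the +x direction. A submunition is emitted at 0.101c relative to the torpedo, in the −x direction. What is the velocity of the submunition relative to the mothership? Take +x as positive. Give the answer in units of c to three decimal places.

Apply u = (u' + v)/(1 + u'v/c²) successively, working outward toward the mothership.
Start: velocity of the fighter relative to the mothership = 0.5940c.
Compose with the torpedo (u' = 0.929 in the fighter frame): u_1 = (0.929 + 0.594) / (1 + 0.929·0.594) = 1.5230/1.5518 = 0.9814.
Compose with the submunition (u' = -0.101 in the torpedo frame): u_2 = (-0.101 + 0.981) / (1 + (-0.101)·0.981) = 0.8804/0.9009 = 0.9773.

+0.977c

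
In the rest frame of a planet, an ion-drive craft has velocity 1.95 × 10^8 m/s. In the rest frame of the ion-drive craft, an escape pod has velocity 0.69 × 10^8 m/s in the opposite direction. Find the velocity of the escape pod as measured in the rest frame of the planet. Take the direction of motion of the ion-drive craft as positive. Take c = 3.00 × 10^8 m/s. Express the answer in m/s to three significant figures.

+1.48 × 10^8 m/s

In units of c (dividing by 3.00 × 10^8 m/s): v = 0.650, u' = -0.230.
u = (u' + v)/(1 + u'v/c²):
u = (-0.230 + 0.650) / (1 + (-0.230)·0.650) = 0.4200/0.8505 = 0.4938
(Galilean addition would give +0.420c.)
Converting back: u = 0.4938 × 3.00 × 10^8 m/s.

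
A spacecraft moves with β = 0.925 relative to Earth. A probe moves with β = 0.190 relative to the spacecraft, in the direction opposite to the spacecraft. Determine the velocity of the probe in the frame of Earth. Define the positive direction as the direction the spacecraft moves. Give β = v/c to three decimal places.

β = +0.892

With v = 0.925 and u' = -0.190 (in units of c),
u = (u' + v)/(1 + u'v/c²):
u = (-0.190 + 0.925) / (1 + (-0.190)·0.925) = 0.7350/0.8243 = 0.8917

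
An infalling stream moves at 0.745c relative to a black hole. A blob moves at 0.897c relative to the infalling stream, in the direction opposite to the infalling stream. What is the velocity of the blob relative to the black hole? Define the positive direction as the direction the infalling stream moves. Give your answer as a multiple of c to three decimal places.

-0.458c

With v = 0.745 and u' = -0.897 (in units of c),
u = (u' + v)/(1 + u'v/c²):
u = (-0.897 + 0.745) / (1 + (-0.897)·0.745) = -0.1520/0.3317 = -0.4582
(Galilean addition would give -0.152c.)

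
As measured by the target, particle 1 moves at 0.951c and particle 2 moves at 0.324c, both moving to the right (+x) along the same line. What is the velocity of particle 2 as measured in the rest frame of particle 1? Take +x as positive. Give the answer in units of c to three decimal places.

β_A = 0.951, β_B = 0.324.
Transform to A's frame with the inverse velocity-addition law: u' = (u − v)/(1 − uv/c²), taking u = β_B and v = β_A.
u' = (0.324 − 0.951) / (1 − (0.951)(0.324)) = -0.6270/0.6919 = -0.9062.

-0.906c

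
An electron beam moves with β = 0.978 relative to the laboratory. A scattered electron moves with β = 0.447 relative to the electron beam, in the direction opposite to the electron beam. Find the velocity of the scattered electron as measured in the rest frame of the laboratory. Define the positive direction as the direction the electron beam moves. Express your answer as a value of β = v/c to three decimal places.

β = +0.943

With v = 0.978 and u' = -0.447 (in units of c),
u = (u' + v)/(1 + u'v/c²):
u = (-0.447 + 0.978) / (1 + (-0.447)·0.978) = 0.5310/0.5628 = 0.9434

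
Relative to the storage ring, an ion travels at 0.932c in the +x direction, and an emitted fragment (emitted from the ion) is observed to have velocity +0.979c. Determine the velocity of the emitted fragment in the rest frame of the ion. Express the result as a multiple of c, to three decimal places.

+0.537c

Invert the composition law: u' = (u − v)/(1 − uv/c²).
u' = (0.979 − 0.932) / (1 − (0.979)(0.932)) = 0.0470/0.0876 = 0.5367.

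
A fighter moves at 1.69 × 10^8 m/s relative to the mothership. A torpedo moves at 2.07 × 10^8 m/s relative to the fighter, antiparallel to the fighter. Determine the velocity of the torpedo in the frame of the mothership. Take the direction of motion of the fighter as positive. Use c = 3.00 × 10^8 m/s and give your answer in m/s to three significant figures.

In units of c (dividing by 3.00 × 10^8 m/s): v = 0.563, u' = -0.690.
u = (u' + v)/(1 + u'v/c²):
u = (-0.690 + 0.563) / (1 + (-0.690)·0.563) = -0.1267/0.6113 = -0.2072
Converting back: u = -0.2072 × 3.00 × 10^8 m/s.

-6.22 × 10^7 m/s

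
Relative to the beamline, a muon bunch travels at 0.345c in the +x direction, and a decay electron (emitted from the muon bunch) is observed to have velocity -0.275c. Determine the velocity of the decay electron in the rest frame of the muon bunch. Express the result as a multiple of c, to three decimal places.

-0.566c

Invert the composition law: u' = (u − v)/(1 − uv/c²).
u' = (-0.275 − 0.345) / (1 − (-0.275)(0.345)) = -0.6200/1.0949 = -0.5663.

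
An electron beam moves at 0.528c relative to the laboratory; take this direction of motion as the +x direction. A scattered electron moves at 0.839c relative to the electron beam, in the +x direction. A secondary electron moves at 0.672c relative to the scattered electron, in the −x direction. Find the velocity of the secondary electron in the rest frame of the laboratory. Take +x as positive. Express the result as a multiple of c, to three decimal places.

Apply u = (u' + v)/(1 + u'v/c²) successively, working outward toward the laboratory.
Start: velocity of the electron beam relative to the laboratory = 0.5280c.
Compose with the scattered electron (u' = 0.839 in the electron beam frame): u_1 = (0.839 + 0.528) / (1 + 0.839·0.528) = 1.3670/1.4430 = 0.9473.
Compose with the secondary electron (u' = -0.672 in the scattered electron frame): u_2 = (-0.672 + 0.947) / (1 + (-0.672)·0.947) = 0.2753/0.3634 = 0.7577.

+0.758c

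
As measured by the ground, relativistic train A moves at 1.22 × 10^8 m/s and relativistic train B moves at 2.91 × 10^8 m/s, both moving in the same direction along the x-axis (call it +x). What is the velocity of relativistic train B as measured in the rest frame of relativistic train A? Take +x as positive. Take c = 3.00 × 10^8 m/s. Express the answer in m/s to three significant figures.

β_A = 0.407, β_B = 0.970 (dividing each by c = 3.00 × 10^8 m/s).
Transform to A's frame with the inverse velocity-addition law: u' = (u − v)/(1 − uv/c²), taking u = β_B and v = β_A.
u' = (0.970 − 0.407) / (1 − (0.407)(0.970)) = 0.5633/0.6055 = 0.9303.
u' = 0.9303 × 3.00 × 10^8 m/s.

+2.79 × 10^8 m/s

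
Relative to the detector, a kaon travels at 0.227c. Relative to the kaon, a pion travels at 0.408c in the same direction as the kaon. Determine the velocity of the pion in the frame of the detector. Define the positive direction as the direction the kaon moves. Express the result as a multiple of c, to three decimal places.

With v = 0.227 and u' = 0.408 (in units of c),
u = (u' + v)/(1 + u'v/c²):
u = (0.408 + 0.227) / (1 + 0.408·0.227) = 0.6350/1.0926 = 0.5812

0.581c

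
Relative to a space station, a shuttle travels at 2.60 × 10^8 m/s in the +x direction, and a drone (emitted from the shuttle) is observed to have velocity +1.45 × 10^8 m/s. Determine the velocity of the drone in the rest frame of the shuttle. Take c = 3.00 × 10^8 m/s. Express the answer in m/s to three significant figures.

v = 0.867c, u = 0.483c.
Invert the composition law: u' = (u − v)/(1 − uv/c²).
u' = (0.483 − 0.867) / (1 − (0.483)(0.867)) = -0.3833/0.5811 = -0.6597.
u' = -0.6597 × 3.00 × 10^8 m/s.

-1.98 × 10^8 m/s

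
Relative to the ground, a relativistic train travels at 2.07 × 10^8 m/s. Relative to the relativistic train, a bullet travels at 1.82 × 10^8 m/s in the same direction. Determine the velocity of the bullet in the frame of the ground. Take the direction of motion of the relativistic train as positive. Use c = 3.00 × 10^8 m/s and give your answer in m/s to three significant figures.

In units of c (dividing by 3.00 × 10^8 m/s): v = 0.690, u' = 0.607.
u = (u' + v)/(1 + u'v/c²):
u = (0.607 + 0.690) / (1 + 0.607·0.690) = 1.2967/1.4186 = 0.9140
Converting back: u = 0.9140 × 3.00 × 10^8 m/s.

2.74 × 10^8 m/s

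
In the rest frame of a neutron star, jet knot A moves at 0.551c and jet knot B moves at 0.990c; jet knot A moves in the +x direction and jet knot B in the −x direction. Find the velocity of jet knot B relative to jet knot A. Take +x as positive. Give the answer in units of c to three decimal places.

-0.997c

β_A = 0.551, β_B = -0.990.
Transform to A's frame with the inverse velocity-addition law: u' = (u − v)/(1 − uv/c²), taking u = β_B and v = β_A.
u' = (-0.990 − 0.551) / (1 − (0.551)(-0.990)) = -1.5410/1.5455 = -0.9971.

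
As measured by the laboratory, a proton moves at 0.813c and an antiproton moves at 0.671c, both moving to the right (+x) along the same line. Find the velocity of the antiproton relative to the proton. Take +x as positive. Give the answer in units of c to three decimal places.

β_A = 0.813, β_B = 0.671.
Transform to A's frame with the inverse velocity-addition law: u' = (u − v)/(1 − uv/c²), taking u = β_B and v = β_A.
u' = (0.671 − 0.813) / (1 − (0.813)(0.671)) = -0.1420/0.4545 = -0.3124.

-0.312c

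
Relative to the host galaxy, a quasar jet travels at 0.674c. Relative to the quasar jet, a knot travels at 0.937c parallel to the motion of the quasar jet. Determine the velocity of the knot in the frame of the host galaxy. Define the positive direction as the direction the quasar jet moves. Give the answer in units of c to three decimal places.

With v = 0.674 and u' = 0.937 (in units of c),
u = (u' + v)/(1 + u'v/c²):
u = (0.937 + 0.674) / (1 + 0.937·0.674) = 1.6110/1.6315 = 0.9874

0.987c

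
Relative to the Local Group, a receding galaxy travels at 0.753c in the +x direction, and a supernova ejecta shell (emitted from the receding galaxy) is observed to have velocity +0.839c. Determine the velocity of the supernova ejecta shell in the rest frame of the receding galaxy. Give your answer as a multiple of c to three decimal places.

Invert the composition law: u' = (u − v)/(1 − uv/c²).
u' = (0.839 − 0.753) / (1 − (0.839)(0.753)) = 0.0860/0.3682 = 0.2335.

+0.234c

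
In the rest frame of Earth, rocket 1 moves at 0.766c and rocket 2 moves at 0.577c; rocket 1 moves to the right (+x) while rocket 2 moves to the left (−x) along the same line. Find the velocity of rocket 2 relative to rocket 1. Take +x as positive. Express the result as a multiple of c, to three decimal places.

β_A = 0.766, β_B = -0.577.
Transform to A's frame with the inverse velocity-addition law: u' = (u − v)/(1 − uv/c²), taking u = β_B and v = β_A.
u' = (-0.577 − 0.766) / (1 − (0.766)(-0.577)) = -1.3430/1.4420 = -0.9314.

-0.931c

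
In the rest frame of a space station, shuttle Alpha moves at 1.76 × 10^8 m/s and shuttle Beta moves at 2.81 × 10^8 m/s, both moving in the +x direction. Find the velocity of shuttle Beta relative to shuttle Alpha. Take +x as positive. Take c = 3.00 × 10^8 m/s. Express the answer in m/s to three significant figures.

β_A = 0.587, β_B = 0.937 (dividing each by c = 3.00 × 10^8 m/s).
Transform to A's frame with the inverse velocity-addition law: u' = (u − v)/(1 − uv/c²), taking u = β_B and v = β_A.
u' = (0.937 − 0.587) / (1 − (0.587)(0.937)) = 0.3500/0.4505 = 0.7769.
u' = 0.7769 × 3.00 × 10^8 m/s.

+2.33 × 10^8 m/s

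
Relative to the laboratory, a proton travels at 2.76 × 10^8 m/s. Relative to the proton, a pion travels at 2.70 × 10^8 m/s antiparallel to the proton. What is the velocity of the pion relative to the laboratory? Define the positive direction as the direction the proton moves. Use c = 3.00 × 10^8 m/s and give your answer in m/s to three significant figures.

In units of c (dividing by 3.00 × 10^8 m/s): v = 0.920, u' = -0.900.
u = (u' + v)/(1 + u'v/c²):
u = (-0.900 + 0.920) / (1 + (-0.900)·0.920) = 0.0200/0.1720 = 0.1163
Converting back: u = 0.1163 × 3.00 × 10^8 m/s.

+3.49 × 10^7 m/s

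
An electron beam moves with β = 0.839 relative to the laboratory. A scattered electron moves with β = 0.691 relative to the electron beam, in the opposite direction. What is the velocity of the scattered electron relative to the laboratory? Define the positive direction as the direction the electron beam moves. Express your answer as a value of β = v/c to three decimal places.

With v = 0.839 and u' = -0.691 (in units of c),
u = (u' + v)/(1 + u'v/c²):
u = (-0.691 + 0.839) / (1 + (-0.691)·0.839) = 0.1480/0.4203 = 0.3522

β = +0.352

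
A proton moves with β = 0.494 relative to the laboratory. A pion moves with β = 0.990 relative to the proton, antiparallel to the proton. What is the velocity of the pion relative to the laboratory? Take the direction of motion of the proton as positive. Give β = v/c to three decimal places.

β = -0.971

With v = 0.494 and u' = -0.990 (in units of c),
u = (u' + v)/(1 + u'v/c²):
u = (-0.990 + 0.494) / (1 + (-0.990)·0.494) = -0.4960/0.5109 = -0.9708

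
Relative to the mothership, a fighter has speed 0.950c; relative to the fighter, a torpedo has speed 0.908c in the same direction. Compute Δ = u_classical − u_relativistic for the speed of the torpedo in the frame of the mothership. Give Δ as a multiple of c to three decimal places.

Δ = 0.860c

Galilean: u_cl = 0.908 + 0.950 = 1.8580.
Relativistic: u_rel = (0.908 + 0.950) / (1 + 0.908·0.950) = 1.8580/1.8626 = 0.9975.
Δ = 1.8580 − 0.9975 = 0.8605.
(The classical prediction exceeds c; the relativistic result does not.)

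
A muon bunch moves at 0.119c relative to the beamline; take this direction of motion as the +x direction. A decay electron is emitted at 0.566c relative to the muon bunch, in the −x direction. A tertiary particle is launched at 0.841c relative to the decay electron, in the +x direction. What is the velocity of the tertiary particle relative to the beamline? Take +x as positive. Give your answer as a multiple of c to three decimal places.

+0.606c

Apply u = (u' + v)/(1 + u'v/c²) successively, working outward toward the beamline.
Start: velocity of the muon bunch relative to the beamline = 0.1190c.
Compose with the decay electron (u' = -0.566 in the muon bunch frame): u_1 = (-0.566 + 0.119) / (1 + (-0.566)·0.119) = -0.4470/0.9326 = -0.4793.
Compose with the tertiary particle (u' = 0.841 in the decay electron frame): u_2 = (0.841 + (-0.479)) / (1 + 0.841·(-0.479)) = 0.3617/0.5969 = 0.6060.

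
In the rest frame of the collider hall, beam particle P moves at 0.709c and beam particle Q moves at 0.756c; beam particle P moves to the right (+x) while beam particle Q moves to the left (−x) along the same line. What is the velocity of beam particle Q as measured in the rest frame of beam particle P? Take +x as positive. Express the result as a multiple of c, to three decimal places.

-0.954c

β_A = 0.709, β_B = -0.756.
Transform to A's frame with the inverse velocity-addition law: u' = (u − v)/(1 − uv/c²), taking u = β_B and v = β_A.
u' = (-0.756 − 0.709) / (1 − (0.709)(-0.756)) = -1.4650/1.5360 = -0.9538.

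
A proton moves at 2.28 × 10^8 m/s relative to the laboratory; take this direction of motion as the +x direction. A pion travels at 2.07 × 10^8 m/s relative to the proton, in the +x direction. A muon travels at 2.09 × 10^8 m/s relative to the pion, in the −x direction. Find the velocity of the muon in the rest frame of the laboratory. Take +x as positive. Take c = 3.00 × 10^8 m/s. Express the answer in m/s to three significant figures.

+2.26 × 10^8 m/s

Apply u = (u' + v)/(1 + u'v/c²) successively, working outward toward the laboratory.
(Dividing each given speed by c = 3.00 × 10^8 m/s to work in units of c.)
Start: velocity of the proton relative to the laboratory = 0.7600c.
Compose with the pion (u' = 0.690 in the proton frame): u_1 = (0.690 + 0.760) / (1 + 0.690·0.760) = 1.4500/1.5244 = 0.9512.
Compose with the muon (u' = -0.697 in the pion frame): u_2 = (-0.697 + 0.951) / (1 + (-0.697)·0.951) = 0.2545/0.3373 = 0.7545.
So u = 0.7545 × 3.00 × 10^8 m/s.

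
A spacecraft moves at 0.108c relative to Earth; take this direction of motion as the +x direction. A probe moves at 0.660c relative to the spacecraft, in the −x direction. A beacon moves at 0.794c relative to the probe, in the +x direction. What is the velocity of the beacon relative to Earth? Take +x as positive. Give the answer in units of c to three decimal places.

Apply u = (u' + v)/(1 + u'v/c²) successively, working outward toward Earth.
Start: velocity of the spacecraft relative to Earth = 0.1080c.
Compose with the probe (u' = -0.660 in the spacecraft frame): u_1 = (-0.660 + 0.108) / (1 + (-0.660)·0.108) = -0.5520/0.9287 = -0.5944.
Compose with the beacon (u' = 0.794 in the probe frame): u_2 = (0.794 + (-0.594)) / (1 + 0.794·(-0.594)) = 0.1996/0.5281 = 0.3780.

+0.378c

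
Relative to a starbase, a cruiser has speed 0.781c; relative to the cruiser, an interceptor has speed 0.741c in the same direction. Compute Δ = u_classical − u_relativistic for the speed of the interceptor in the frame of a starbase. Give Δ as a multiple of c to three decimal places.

Galilean: u_cl = 0.741 + 0.781 = 1.5220.
Relativistic: u_rel = (0.741 + 0.781) / (1 + 0.741·0.781) = 1.5220/1.5787 = 0.9641.
Δ = 1.5220 − 0.9641 = 0.5579.
(The classical prediction exceeds c; the relativistic result does not.)

Δ = 0.558c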